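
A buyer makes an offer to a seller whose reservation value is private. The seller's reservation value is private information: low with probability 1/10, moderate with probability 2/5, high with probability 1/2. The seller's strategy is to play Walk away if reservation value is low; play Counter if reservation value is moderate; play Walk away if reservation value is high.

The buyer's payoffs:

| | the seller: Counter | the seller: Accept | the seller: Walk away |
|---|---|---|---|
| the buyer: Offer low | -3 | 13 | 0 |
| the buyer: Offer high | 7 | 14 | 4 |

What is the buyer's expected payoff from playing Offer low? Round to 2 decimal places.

-1.20

E[Offer low] = 1/10·0 + 2/5·(-3) + 1/2·0 = 0 + (-6/5) + 0 = -6/5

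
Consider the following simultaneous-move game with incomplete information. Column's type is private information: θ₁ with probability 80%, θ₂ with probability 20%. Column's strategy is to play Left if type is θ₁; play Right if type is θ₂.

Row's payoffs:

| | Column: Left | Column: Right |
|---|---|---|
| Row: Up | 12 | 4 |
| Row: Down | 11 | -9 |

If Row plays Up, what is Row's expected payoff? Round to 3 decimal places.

E[Up] = 0.8·12 + 0.2·4 = 9.6 + 0.8 = 10.4

10.400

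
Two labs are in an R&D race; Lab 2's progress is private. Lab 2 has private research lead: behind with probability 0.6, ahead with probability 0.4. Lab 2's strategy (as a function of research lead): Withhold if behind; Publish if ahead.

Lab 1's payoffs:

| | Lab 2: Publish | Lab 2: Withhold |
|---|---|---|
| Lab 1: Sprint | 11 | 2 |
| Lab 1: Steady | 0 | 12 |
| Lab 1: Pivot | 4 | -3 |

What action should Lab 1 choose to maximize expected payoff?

E[Sprint] = 0.6·(2) + 0.4·(11) = 5.6
E[Steady] = 0.6·(12) + 0.4·(0) = 7.2
E[Pivot] = 0.6·(-3) + 0.4·(4) = -0.2
Best response: Steady (7.2 is the largest).

Steady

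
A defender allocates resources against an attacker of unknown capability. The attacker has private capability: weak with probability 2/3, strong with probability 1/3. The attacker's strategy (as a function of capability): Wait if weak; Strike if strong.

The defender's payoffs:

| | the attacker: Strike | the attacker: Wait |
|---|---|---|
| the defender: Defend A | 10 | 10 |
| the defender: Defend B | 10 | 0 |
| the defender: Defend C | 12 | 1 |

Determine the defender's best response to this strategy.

E[Defend A] = 2/3·(10) + 1/3·(10) = 10
E[Defend B] = 2/3·(0) + 1/3·(10) = 10/3
E[Defend C] = 2/3·(1) + 1/3·(12) = 14/3
Best response: Defend A (10 is the largest).

Defend A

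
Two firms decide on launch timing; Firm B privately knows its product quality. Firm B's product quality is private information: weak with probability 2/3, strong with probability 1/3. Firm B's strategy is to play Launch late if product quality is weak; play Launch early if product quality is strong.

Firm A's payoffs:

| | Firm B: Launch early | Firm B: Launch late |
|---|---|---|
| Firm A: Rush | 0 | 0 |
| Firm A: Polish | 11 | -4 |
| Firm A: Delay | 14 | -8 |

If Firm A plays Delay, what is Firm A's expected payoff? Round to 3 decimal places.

-0.667

E[Delay] = 2/3·(-8) + 1/3·14 = (-16/3) + 14/3 = -2/3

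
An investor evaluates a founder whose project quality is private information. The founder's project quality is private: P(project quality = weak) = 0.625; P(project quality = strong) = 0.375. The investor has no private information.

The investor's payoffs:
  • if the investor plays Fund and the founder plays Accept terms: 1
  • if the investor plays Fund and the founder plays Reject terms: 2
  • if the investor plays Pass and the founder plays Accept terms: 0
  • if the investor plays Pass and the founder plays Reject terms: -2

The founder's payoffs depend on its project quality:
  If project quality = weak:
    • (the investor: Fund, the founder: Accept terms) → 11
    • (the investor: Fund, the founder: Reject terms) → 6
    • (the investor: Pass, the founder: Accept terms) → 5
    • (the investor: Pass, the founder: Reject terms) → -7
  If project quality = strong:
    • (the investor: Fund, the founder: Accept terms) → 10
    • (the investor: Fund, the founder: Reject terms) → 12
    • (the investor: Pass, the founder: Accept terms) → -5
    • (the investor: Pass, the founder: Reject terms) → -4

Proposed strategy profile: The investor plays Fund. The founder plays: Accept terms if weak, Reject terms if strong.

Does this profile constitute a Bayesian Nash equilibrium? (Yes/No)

Yes

A profile is a BNE iff every type of every player is best-responding given beliefs about the other side.
The investor plays Fund: E[Fund] = 0.625·(1) + 0.375·(2) = 1.375; E[Pass] = -0.75. Best-responding. ✓
The founder (project quality weak), facing Fund: Accept terms gives 11, Reject terms gives 6. Proposed Accept terms is best. ✓
The founder (project quality strong), facing Fund: Accept terms gives 10, Reject terms gives 12. Proposed Reject terms is best. ✓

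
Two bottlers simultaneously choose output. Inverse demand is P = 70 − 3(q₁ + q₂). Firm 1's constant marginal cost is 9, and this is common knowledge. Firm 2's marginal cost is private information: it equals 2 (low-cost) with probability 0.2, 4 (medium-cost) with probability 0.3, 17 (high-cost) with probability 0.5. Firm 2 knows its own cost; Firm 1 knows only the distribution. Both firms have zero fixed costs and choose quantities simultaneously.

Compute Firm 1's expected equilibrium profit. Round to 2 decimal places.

Type-c best response for Firm 2: q₂(c) = (70 − c)/6 − q₁/2.
Firm 1 maximizes expected profit; its first-order condition is 70 − 6q₁ − 3E[q₂] − 9 = 0.
Substituting E[q₂] and solving: E[c₂] = 10.1, so q₁ = (70 − 2·9 + 10.1)/9 = 6.9.
E[P] = 70 − 3·(q₁ + E[q₂]) = 29.7; Firm 1's expected profit = (E[P] − 9)·q₁ = (29.7 − 9)·6.9 = 142.83.

142.83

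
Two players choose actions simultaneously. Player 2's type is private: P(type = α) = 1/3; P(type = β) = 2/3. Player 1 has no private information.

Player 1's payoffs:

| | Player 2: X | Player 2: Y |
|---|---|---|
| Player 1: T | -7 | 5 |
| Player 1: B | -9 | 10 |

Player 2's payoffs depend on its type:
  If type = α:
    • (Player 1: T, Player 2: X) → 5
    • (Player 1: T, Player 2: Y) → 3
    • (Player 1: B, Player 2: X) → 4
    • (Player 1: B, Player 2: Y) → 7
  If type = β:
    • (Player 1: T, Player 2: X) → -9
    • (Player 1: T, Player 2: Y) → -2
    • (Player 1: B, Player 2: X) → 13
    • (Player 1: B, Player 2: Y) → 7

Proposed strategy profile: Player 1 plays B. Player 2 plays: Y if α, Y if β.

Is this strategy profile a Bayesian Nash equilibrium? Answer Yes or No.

No

A profile is a BNE iff every type of every player is best-responding given beliefs about the other side.
Player 1 plays B: E[B] = 1/3·(10) + 2/3·(10) = 10; E[T] = 5. Best-responding. ✓
Player 2 (type α), facing B: X gives 4, Y gives 7. Proposed Y is best. ✓
Player 2 (type β), facing B: X gives 13, Y gives 7. Proposed Y is not best — profitable deviation exists. ✗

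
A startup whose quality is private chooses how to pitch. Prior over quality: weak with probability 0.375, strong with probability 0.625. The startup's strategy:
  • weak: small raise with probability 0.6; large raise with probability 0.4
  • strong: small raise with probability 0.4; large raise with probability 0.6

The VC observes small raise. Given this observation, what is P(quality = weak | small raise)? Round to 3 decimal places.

0.474

P(small raise) = 0.375·0.6 + 0.625·0.4 = 0.475
P(weak | small raise) = (0.375·0.6) / 0.475 = 0.225 / 0.475 = 0.473684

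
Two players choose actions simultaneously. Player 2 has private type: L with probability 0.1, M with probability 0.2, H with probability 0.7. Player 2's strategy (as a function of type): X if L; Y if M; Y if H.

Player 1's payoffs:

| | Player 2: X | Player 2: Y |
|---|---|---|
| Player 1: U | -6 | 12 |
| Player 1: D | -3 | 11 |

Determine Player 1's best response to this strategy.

E[U] = 0.1·(-6) + 0.2·(12) + 0.7·(12) = 10.2
E[D] = 0.1·(-3) + 0.2·(11) + 0.7·(11) = 9.6
Best response: U (10.2 is the largest).

U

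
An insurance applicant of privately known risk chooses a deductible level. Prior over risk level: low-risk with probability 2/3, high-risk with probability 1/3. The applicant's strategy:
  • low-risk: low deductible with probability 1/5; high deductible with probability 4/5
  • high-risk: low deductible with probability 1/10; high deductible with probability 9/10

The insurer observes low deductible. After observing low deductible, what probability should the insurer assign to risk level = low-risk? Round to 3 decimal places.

0.800

P(low deductible) = (2/3)·(1/5) + (1/3)·(1/10) = 1/6
P(low-risk | low deductible) = ((2/3)·(1/5)) / (1/6) = (2/15) / (1/6) = 4/5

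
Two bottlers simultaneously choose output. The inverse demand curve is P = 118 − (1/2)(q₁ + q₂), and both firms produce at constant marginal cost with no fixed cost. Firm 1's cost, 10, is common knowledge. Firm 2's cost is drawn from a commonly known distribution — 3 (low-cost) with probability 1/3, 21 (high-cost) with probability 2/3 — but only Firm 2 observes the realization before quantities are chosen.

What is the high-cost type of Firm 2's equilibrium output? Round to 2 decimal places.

Type-c best response for Firm 2: q₂(c) = (118 − c) − q₁/2.
Firm 1 maximizes expected profit; its first-order condition is 118 − q₁ − (1/2)E[q₂] − 10 = 0.
Substituting E[q₂] and solving: E[c₂] = 15, so q₁ = (118 − 2·10 + 15)/(3/2) = 75.3333.
q₂(high-cost) = (118 − 21 − (1/2)·75.3333) = 59.3333.

59.33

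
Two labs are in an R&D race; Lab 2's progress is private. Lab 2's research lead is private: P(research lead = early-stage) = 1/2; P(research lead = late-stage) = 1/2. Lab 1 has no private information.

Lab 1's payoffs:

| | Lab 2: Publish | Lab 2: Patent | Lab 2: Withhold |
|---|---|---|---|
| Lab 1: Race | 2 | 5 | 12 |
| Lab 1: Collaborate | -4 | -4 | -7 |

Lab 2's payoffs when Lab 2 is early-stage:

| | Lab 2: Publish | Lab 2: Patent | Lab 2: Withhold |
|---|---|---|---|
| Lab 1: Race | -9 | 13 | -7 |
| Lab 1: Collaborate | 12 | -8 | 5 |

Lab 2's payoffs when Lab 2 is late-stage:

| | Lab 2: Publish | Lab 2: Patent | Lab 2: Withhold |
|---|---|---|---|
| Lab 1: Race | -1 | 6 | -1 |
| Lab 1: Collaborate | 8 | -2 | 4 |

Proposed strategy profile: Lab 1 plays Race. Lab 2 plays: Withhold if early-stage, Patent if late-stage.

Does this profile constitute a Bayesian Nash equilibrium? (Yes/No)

Lab 1 plays Race: E[Race] = 1/2·(12) + 1/2·(5) = 17/2; E[Collaborate] = -11/2. Best-responding. ✓
Lab 2 (research lead early-stage), facing Race: Publish gives -9, Patent gives 13, Withhold gives -7. Proposed Withhold is not best — profitable deviation exists. ✗
Lab 2 (research lead late-stage), facing Race: Publish gives -1, Patent gives 6, Withhold gives -1. Proposed Patent is best. ✓

No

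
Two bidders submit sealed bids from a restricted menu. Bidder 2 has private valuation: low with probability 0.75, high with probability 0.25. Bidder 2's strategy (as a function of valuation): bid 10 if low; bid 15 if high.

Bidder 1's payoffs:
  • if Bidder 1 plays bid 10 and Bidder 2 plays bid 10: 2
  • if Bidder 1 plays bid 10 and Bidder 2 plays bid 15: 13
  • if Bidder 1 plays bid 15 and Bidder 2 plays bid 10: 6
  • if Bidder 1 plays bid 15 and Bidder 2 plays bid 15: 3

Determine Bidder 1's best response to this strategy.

Compute Bidder 1's expected payoff for each action, taking the expectation over Bidder 2's type.
E[bid 10] = 0.75·(2) + 0.25·(13) = 4.75
E[bid 15] = 0.75·(6) + 0.25·(3) = 5.25
Best response: bid 15 (5.25 is the largest).

bid 15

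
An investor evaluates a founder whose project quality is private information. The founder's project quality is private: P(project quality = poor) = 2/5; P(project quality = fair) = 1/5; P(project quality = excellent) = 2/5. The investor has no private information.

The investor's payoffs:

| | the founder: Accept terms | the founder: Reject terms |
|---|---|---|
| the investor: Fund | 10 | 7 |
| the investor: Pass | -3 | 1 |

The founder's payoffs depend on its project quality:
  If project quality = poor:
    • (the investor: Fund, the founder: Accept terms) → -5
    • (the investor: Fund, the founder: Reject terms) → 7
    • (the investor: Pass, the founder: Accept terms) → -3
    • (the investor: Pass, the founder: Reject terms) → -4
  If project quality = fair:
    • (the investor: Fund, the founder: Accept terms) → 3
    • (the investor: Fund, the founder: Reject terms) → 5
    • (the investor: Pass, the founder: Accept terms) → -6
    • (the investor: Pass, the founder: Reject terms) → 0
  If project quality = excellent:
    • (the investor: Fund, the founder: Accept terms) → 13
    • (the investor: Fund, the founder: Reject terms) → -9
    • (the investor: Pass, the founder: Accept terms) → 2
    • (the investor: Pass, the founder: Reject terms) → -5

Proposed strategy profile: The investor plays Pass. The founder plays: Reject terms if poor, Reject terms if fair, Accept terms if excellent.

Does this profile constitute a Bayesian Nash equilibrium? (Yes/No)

The investor plays Pass: E[Pass] = 2/5·(1) + 1/5·(1) + 2/5·(-3) = -3/5; E[Fund] = 41/5. Not best-responding. ✗
The founder (project quality poor), facing Pass: Accept terms gives -3, Reject terms gives -4. Proposed Reject terms is not best — profitable deviation exists. ✗
The founder (project quality fair), facing Pass: Accept terms gives -6, Reject terms gives 0. Proposed Reject terms is best. ✓
The founder (project quality excellent), facing Pass: Accept terms gives 2, Reject terms gives -5. Proposed Accept terms is best. ✓

No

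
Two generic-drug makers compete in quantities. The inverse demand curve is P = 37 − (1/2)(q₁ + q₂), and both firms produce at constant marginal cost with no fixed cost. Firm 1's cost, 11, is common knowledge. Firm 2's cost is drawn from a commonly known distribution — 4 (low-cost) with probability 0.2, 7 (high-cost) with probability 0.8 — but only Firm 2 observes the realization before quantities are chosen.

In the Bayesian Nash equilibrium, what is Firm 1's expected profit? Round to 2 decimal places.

101.77

Type-c best response for Firm 2: q₂(c) = (37 − c) − q₁/2.
Firm 1 maximizes expected profit; its first-order condition is 37 − q₁ − (1/2)E[q₂] − 11 = 0.
Substituting E[q₂] and solving: E[c₂] = 6.4, so q₁ = (37 − 2·11 + 6.4)/(3/2) = 14.2667.
E[P] = 37 − (1/2)·(q₁ + E[q₂]) = 18.1333; Firm 1's expected profit = (E[P] − 11)·q₁ = (18.1333 − 11)·14.2667 = 101.769.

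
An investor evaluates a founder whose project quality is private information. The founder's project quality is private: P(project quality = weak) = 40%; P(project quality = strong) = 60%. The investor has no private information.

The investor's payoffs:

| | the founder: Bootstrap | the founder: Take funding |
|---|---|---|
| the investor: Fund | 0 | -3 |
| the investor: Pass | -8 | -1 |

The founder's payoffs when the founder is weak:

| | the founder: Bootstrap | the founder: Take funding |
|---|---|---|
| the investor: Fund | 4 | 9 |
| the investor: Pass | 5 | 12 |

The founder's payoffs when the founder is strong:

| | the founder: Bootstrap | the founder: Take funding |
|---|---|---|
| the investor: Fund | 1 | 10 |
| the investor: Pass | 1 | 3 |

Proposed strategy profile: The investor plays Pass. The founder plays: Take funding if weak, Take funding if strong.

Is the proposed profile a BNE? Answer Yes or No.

Yes

The investor plays Pass: E[Pass] = 0.4·(-1) + 0.6·(-1) = -1; E[Fund] = -3. Best-responding. ✓
The founder (project quality weak), facing Pass: Bootstrap gives 5, Take funding gives 12. Proposed Take funding is best. ✓
The founder (project quality strong), facing Pass: Bootstrap gives 1, Take funding gives 3. Proposed Take funding is best. ✓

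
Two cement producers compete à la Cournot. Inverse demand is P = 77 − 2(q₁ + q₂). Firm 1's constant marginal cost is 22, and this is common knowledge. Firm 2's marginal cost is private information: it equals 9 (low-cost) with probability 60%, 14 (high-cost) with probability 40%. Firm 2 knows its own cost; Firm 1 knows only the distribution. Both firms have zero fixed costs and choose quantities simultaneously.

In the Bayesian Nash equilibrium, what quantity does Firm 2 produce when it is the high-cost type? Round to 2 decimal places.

Firm 2 with cost c maximizes (77 − 2(q₁+q₂) − c)·q₂, giving q₂(c) = (77 − c − 2q₁)/4.
E[c₂] = 0.6·9 + 0.4·14 = 11
Firm 1's FOC against E[q₂] yields q₁ = (77 − 2·22 + E[c₂])/6 = (77 − 44 + 11)/6 = 7.33333.
q₂(high-cost) = (77 − 14 − 2·7.33333)/4 = 12.0833.

12.08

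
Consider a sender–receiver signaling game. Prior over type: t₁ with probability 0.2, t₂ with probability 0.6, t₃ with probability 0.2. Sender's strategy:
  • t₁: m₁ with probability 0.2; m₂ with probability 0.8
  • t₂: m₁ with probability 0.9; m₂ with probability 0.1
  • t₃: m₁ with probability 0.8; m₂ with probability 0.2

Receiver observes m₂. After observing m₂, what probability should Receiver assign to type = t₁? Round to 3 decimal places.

0.615

P(m₂) = 0.2·0.8 + 0.6·0.1 + 0.2·0.2 = 0.26
P(t₁ | m₂) = (0.2·0.8) / 0.26 = 0.16 / 0.26 = 0.615385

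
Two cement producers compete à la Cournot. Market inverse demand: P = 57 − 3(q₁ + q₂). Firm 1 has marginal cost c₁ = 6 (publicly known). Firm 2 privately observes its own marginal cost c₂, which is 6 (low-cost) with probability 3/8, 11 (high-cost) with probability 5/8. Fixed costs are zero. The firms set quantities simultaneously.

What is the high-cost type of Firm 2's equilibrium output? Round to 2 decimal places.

4.66

Each type of Firm 2 best-responds to q₁; Firm 1 best-responds to the expected q₂ over Firm 2's types.
Firm 2 with cost c maximizes (57 − 3(q₁+q₂) − c)·q₂, giving q₂(c) = (57 − c − 3q₁)/6.
E[c₂] = 3/8·6 + 5/8·11 = 9.125
Firm 1's FOC against E[q₂] yields q₁ = (57 − 2·6 + E[c₂])/9 = (57 − 12 + 9.125)/9 = 6.01389.
q₂(high-cost) = (57 − 11 − 3·6.01389)/6 = 4.65972.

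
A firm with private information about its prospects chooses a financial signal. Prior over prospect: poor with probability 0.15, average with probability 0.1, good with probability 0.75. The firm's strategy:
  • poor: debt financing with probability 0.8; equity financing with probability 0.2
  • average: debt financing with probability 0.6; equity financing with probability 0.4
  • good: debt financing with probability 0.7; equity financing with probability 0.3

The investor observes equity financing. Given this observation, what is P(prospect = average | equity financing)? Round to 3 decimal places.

0.136

Apply Bayes' rule using the sender's strategy as the likelihood.
P(equity financing) = 0.15·0.2 + 0.1·0.4 + 0.75·0.3 = 0.295
P(average | equity financing) = (0.1·0.4) / 0.295 = 0.04 / 0.295 = 0.135593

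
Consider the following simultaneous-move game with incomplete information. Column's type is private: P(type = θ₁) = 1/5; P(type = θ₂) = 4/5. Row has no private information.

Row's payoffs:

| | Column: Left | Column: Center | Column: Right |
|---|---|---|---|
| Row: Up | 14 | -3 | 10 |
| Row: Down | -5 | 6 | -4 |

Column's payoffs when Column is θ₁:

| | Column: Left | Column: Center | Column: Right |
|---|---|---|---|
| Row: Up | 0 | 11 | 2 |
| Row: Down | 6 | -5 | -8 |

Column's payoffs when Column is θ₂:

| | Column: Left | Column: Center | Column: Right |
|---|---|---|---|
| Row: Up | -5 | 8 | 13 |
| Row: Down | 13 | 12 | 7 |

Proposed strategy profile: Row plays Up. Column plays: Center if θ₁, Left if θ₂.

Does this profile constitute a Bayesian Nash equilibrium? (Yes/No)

Row plays Up: E[Up] = 1/5·(-3) + 4/5·(14) = 53/5; E[Down] = -14/5. Best-responding. ✓
Column (type θ₁), facing Up: Left gives 0, Center gives 11, Right gives 2. Proposed Center is best. ✓
Column (type θ₂), facing Up: Left gives -5, Center gives 8, Right gives 13. Proposed Left is not best — profitable deviation exists. ✗

No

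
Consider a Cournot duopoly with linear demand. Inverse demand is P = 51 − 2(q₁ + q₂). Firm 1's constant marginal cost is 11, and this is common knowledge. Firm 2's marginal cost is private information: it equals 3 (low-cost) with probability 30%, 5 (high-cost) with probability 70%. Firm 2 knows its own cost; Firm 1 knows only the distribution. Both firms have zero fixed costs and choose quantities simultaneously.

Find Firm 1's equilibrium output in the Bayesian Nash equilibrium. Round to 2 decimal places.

Each type of Firm 2 best-responds to q₁; Firm 1 best-responds to the expected q₂ over Firm 2's types.
Firm 2 with cost c maximizes (51 − 2(q₁+q₂) − c)·q₂, giving q₂(c) = (51 − c − 2q₁)/4.
E[c₂] = 0.3·3 + 0.7·5 = 4.4
Firm 1's FOC against E[q₂] yields q₁ = (51 − 2·11 + E[c₂])/6 = (51 − 22 + 4.4)/6 = 5.56667.

5.57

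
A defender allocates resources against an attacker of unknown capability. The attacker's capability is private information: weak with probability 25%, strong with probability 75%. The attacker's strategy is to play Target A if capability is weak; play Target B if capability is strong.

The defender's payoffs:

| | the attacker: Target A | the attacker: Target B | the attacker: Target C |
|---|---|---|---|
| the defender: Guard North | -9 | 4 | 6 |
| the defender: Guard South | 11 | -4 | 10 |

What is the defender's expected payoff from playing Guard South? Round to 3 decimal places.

-0.250

Take the expectation over the attacker's capability, weighting each type's action by its prior probability.
E[Guard South] = 0.25·11 + 0.75·(-4) = 2.75 + (-3) = -0.25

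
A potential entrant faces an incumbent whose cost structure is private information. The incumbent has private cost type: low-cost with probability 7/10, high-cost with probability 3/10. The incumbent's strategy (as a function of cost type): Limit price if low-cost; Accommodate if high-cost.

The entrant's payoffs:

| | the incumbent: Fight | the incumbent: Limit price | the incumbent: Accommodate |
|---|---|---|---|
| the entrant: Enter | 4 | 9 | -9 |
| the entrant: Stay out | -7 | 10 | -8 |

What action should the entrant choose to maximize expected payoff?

Stay out

E[Enter] = 7/10·(9) + 3/10·(-9) = 18/5
E[Stay out] = 7/10·(10) + 3/10·(-8) = 23/5
Best response: Stay out (23/5 is the largest).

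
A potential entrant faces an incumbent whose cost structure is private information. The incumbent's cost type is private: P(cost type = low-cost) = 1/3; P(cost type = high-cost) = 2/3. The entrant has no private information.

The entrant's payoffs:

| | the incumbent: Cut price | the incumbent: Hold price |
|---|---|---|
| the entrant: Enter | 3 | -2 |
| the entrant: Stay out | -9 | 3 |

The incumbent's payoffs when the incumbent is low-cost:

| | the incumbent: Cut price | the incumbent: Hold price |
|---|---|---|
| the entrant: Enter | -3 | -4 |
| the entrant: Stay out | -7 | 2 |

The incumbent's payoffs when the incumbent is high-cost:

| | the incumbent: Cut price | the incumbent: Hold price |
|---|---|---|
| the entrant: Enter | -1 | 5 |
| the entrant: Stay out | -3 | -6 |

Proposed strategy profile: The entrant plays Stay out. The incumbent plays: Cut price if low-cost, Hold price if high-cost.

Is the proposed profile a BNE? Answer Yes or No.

No

The entrant plays Stay out: E[Stay out] = 1/3·(-9) + 2/3·(3) = -1; E[Enter] = -1/3. Not best-responding. ✗
The incumbent (cost type low-cost), facing Stay out: Cut price gives -7, Hold price gives 2. Proposed Cut price is not best — profitable deviation exists. ✗
The incumbent (cost type high-cost), facing Stay out: Cut price gives -3, Hold price gives -6. Proposed Hold price is not best — profitable deviation exists. ✗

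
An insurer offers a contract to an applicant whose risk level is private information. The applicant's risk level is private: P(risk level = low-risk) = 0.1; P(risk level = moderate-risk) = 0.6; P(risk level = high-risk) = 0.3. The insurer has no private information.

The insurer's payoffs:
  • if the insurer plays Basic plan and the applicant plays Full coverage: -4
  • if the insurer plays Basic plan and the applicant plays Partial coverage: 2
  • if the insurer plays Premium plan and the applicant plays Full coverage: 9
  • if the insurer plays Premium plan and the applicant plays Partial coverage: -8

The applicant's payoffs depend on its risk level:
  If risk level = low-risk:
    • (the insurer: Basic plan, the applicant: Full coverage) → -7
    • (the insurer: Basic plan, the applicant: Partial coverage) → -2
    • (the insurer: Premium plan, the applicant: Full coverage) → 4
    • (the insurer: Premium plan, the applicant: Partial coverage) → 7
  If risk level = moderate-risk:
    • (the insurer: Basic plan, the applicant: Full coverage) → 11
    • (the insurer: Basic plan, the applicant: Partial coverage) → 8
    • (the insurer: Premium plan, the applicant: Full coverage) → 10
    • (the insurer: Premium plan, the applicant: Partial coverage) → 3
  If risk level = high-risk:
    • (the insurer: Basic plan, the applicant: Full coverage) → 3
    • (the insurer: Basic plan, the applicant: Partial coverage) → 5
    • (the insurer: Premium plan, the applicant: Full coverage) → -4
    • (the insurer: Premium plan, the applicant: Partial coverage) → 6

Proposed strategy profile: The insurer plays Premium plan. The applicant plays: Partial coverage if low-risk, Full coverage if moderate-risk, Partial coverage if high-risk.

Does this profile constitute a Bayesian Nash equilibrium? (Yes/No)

Yes

The insurer plays Premium plan: E[Premium plan] = 0.1·(-8) + 0.6·(9) + 0.3·(-8) = 2.2; E[Basic plan] = -1.6. Best-responding. ✓
The applicant (risk level low-risk), facing Premium plan: Full coverage gives 4, Partial coverage gives 7. Proposed Partial coverage is best. ✓
The applicant (risk level moderate-risk), facing Premium plan: Full coverage gives 10, Partial coverage gives 3. Proposed Full coverage is best. ✓
The applicant (risk level high-risk), facing Premium plan: Full coverage gives -4, Partial coverage gives 6. Proposed Partial coverage is best. ✓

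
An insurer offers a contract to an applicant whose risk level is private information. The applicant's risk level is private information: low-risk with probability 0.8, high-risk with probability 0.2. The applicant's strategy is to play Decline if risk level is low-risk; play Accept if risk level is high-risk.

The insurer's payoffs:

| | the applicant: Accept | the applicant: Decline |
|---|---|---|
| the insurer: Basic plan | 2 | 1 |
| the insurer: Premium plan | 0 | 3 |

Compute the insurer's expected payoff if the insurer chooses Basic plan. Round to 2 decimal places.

E[Basic plan] = 0.8·1 + 0.2·2 = 0.8 + 0.4 = 1.2

1.20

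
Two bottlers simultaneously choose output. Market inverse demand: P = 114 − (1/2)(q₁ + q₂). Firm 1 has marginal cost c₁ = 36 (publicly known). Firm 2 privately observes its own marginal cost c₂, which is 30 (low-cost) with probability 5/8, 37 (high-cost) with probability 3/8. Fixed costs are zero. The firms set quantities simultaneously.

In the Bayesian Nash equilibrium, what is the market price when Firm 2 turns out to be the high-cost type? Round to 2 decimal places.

63.06

Firm 2 with cost c maximizes (114 − (1/2)(q₁+q₂) − c)·q₂, giving q₂(c) = (114 − c − (1/2)q₁).
E[c₂] = 5/8·30 + 3/8·37 = 32.625
Firm 1's FOC against E[q₂] yields q₁ = (114 − 2·36 + E[c₂])/(3/2) = (114 − 72 + 32.625)/(3/2) = 49.75.
q₂(high-cost) = 52.125, so P = 114 − (1/2)·(49.75 + 52.125) = 63.0625.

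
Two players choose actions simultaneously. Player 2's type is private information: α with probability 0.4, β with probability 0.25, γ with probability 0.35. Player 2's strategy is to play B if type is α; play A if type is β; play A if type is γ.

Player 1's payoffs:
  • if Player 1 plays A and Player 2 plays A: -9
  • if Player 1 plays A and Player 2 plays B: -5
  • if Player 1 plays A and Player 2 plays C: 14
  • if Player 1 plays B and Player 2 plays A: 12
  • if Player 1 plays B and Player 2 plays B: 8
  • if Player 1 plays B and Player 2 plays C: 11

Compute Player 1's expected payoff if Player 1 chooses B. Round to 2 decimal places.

Take the expectation over Player 2's type, weighting each type's action by its prior probability.
E[B] = 0.4·8 + 0.25·12 + 0.35·12 = 3.2 + 3 + 4.2 = 10.4

10.40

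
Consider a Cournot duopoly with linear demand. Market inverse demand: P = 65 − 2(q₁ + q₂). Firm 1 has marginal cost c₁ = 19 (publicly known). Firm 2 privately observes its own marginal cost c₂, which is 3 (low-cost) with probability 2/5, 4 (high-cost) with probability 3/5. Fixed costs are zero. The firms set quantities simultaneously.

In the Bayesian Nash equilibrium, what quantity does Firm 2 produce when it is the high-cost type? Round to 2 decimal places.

Type-c best response for Firm 2: q₂(c) = (65 − c)/4 − q₁/2.
Firm 1 maximizes expected profit; its first-order condition is 65 − 4q₁ − 2E[q₂] − 19 = 0.
Substituting E[q₂] and solving: E[c₂] = 3.6, so q₁ = (65 − 2·19 + 3.6)/6 = 5.1.
q₂(high-cost) = (65 − 4 − 2·5.1)/4 = 12.7.

12.70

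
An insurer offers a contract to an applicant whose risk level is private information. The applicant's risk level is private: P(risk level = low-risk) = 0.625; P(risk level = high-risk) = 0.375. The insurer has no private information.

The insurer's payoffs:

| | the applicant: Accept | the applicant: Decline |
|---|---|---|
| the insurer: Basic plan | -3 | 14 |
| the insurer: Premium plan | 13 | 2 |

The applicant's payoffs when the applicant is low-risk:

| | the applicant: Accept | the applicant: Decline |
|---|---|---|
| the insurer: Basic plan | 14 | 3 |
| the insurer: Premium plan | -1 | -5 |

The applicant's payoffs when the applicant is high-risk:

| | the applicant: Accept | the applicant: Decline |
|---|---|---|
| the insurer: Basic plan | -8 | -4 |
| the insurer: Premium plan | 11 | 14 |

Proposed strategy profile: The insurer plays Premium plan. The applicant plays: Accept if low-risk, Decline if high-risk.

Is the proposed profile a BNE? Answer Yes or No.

The insurer plays Premium plan: E[Premium plan] = 0.625·(13) + 0.375·(2) = 8.875; E[Basic plan] = 3.375. Best-responding. ✓
The applicant (risk level low-risk), facing Premium plan: Accept gives -1, Decline gives -5. Proposed Accept is best. ✓
The applicant (risk level high-risk), facing Premium plan: Accept gives 11, Decline gives 14. Proposed Decline is best. ✓

Yes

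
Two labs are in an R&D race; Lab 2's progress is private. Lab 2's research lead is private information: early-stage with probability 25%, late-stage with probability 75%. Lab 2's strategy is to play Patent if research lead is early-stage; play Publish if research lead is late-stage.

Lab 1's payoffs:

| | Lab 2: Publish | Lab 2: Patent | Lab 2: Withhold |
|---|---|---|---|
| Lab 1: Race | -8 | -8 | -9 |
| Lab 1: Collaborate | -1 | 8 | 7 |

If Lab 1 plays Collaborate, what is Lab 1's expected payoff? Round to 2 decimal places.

1.25

Take the expectation over Lab 2's research lead, weighting each type's action by its prior probability.
E[Collaborate] = 0.25·8 + 0.75·(-1) = 2 + (-0.75) = 1.25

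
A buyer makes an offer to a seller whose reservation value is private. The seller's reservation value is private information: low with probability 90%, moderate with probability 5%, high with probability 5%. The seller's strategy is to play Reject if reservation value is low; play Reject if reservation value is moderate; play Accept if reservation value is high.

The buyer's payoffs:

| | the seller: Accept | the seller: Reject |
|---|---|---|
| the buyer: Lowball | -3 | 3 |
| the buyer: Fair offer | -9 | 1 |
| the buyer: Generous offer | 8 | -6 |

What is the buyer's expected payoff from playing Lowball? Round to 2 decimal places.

2.70

E[Lowball] = 0.9·3 + 0.05·3 + 0.05·(-3) = 2.7 + 0.15 + (-0.15) = 2.7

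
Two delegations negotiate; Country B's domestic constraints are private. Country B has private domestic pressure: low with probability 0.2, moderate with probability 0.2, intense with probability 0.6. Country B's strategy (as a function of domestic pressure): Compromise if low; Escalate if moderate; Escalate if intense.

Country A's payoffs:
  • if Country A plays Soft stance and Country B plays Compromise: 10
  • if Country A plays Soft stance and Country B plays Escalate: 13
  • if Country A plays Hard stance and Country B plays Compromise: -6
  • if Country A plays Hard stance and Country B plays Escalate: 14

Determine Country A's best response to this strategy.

Soft stance

Compute Country A's expected payoff for each action, taking the expectation over Country B's type.
E[Soft stance] = 0.2·(10) + 0.2·(13) + 0.6·(13) = 12.4
E[Hard stance] = 0.2·(-6) + 0.2·(14) + 0.6·(14) = 10
Best response: Soft stance (12.4 is the largest).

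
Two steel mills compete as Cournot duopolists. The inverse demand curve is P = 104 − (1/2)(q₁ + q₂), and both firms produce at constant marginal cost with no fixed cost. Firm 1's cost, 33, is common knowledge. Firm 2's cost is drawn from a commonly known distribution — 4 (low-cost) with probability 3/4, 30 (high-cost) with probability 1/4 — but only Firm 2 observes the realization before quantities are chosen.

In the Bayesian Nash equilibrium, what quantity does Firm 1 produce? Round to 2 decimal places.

32.33

Each type of Firm 2 best-responds to q₁; Firm 1 best-responds to the expected q₂ over Firm 2's types.
Firm 2 with cost c maximizes (104 − (1/2)(q₁+q₂) − c)·q₂, giving q₂(c) = (104 − c − (1/2)q₁).
E[c₂] = 3/4·4 + 1/4·30 = 10.5
Firm 1's FOC against E[q₂] yields q₁ = (104 − 2·33 + E[c₂])/(3/2) = (104 − 66 + 10.5)/(3/2) = 32.3333.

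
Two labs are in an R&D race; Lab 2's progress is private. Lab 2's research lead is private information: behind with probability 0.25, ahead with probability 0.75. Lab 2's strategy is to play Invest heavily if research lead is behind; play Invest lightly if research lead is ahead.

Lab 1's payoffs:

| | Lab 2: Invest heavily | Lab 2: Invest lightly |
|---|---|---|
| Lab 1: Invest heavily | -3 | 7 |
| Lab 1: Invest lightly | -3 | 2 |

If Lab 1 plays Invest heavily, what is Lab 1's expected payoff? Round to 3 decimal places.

4.500

E[Invest heavily] = 0.25·(-3) + 0.75·7 = (-0.75) + 5.25 = 4.5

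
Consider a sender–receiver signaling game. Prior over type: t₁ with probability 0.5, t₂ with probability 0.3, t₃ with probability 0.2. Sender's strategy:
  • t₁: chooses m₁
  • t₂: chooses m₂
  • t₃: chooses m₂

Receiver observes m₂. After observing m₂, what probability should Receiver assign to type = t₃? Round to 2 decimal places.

P(m₂) = 0.5·0 + 0.3·1 + 0.2·1 = 0.5
P(t₃ | m₂) = (0.2·1) / 0.5 = 0.2 / 0.5 = 0.4

0.40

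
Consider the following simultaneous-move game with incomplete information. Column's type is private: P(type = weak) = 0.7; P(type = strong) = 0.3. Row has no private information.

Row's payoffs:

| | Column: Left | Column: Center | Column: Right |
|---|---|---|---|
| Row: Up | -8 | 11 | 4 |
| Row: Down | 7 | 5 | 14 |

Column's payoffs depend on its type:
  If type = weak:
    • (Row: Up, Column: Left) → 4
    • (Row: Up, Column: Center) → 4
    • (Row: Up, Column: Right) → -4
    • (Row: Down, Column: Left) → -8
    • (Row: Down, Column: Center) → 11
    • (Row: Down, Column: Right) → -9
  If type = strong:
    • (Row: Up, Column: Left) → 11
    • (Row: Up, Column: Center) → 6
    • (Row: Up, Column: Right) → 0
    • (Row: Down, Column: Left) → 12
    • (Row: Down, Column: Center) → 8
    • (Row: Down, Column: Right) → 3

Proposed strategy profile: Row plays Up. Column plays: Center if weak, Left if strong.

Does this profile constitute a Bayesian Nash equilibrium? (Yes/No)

No

Row plays Up: E[Up] = 0.7·(11) + 0.3·(-8) = 5.3; E[Down] = 5.6. Not best-responding. ✗
Column (type weak), facing Up: Left gives 4, Center gives 4, Right gives -4. Proposed Center is best. ✓
Column (type strong), facing Up: Left gives 11, Center gives 6, Right gives 0. Proposed Left is best. ✓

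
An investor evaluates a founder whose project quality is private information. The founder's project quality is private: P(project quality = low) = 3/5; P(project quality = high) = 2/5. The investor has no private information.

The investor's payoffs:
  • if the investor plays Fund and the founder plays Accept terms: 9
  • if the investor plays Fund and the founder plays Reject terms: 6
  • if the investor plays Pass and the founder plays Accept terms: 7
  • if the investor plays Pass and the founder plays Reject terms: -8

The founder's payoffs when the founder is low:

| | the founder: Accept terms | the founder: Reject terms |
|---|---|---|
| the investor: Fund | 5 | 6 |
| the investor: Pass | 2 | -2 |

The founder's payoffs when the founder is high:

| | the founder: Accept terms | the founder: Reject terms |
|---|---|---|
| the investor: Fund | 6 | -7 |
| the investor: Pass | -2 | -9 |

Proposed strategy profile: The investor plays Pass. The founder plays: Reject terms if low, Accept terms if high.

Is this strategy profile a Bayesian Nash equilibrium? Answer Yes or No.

No

A profile is a BNE iff every type of every player is best-responding given beliefs about the other side.
The investor plays Pass: E[Pass] = 3/5·(-8) + 2/5·(7) = -2; E[Fund] = 36/5. Not best-responding. ✗
The founder (project quality low), facing Pass: Accept terms gives 2, Reject terms gives -2. Proposed Reject terms is not best — profitable deviation exists. ✗
The founder (project quality high), facing Pass: Accept terms gives -2, Reject terms gives -9. Proposed Accept terms is best. ✓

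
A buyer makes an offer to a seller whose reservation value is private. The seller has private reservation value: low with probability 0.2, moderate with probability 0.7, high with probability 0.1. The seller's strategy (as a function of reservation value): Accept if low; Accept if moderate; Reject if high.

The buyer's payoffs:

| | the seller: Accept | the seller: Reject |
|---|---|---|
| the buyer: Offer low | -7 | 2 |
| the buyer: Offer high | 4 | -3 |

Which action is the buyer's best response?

Offer high

E[Offer low] = 0.2·(-7) + 0.7·(-7) + 0.1·(2) = -6.1
E[Offer high] = 0.2·(4) + 0.7·(4) + 0.1·(-3) = 3.3
Best response: Offer high (3.3 is the largest).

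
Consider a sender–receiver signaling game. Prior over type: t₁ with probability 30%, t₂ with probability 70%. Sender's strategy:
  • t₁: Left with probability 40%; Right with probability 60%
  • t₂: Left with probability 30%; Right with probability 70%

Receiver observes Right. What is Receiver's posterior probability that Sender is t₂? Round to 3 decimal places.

Apply Bayes' rule using the sender's strategy as the likelihood.
P(Right) = 0.3·0.6 + 0.7·0.7 = 0.67
P(t₂ | Right) = (0.7·0.7) / 0.67 = 0.49 / 0.67 = 0.731343

0.731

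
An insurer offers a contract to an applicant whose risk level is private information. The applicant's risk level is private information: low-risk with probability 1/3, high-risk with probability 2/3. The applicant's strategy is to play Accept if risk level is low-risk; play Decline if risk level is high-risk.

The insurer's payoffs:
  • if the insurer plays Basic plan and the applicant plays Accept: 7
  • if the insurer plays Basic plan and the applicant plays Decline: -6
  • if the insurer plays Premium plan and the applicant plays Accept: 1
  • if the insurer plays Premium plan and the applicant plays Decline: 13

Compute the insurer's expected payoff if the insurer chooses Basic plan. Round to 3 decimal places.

-1.667

Take the expectation over the applicant's risk level, weighting each type's action by its prior probability.
E[Basic plan] = 1/3·7 + 2/3·(-6) = 7/3 + (-4) = -5/3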